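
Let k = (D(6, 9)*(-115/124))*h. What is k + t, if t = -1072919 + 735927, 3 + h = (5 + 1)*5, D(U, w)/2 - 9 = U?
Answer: -20940079/62 ≈ -3.3774e+5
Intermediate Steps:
D(U, w) = 18 + 2*U
h = 27 (h = -3 + (5 + 1)*5 = -3 + 6*5 = -3 + 30 = 27)
t = -336992
k = -46575/62 (k = ((18 + 2*6)*(-115/124))*27 = ((18 + 12)*(-115*1/124))*27 = (30*(-115/124))*27 = -1725/62*27 = -46575/62 ≈ -751.21)
k + t = -46575/62 - 336992 = -20940079/62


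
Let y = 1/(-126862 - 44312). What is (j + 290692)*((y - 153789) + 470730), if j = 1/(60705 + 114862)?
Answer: 2768803857638808263545/30052505658 ≈ 9.2132e+10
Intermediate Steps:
j = 1/175567 ≈ 5.6958e-6
y = -1/171174 (y = 1/(-171174) = -1/171174 ≈ -5.8420e-6)
(j + 290692)*((y - 153789) + 470730) = (1/175567 + 290692)*((-1/171174 - 153789) + 470730) = 51035922365*(-26324678287/171174 + 470730)/175567 = (51035922365/175567)*(54252058733/171174) = 2768803857638808263545/30052505658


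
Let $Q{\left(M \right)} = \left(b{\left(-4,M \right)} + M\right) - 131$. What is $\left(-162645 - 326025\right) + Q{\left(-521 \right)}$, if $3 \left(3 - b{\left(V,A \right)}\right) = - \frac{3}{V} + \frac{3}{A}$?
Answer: $- \frac{1019741313}{2084} \approx -4.8932 \cdot 10^{5}$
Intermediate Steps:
$b{\left(V,A \right)} = 3 + \frac{1}{V} - \frac{1}{A}$ ($b{\left(V,A \right)} = 3 - \frac{- \frac{3}{V} + \frac{3}{A}}{3} = 3 + \left(\frac{1}{V} - \frac{1}{A}\right) = 3 + \frac{1}{V} - \frac{1}{A}$)
$Q{\left(M \right)} = - \frac{513}{4} + M - \frac{1}{M}$ ($Q{\left(M \right)} = \left(\left(3 + \frac{1}{-4} - \frac{1}{M}\right) + M\right) - 131 = \left(\left(3 - \frac{1}{4} - \frac{1}{M}\right) + M\right) - 131 = \left(\left(\frac{11}{4} - \frac{1}{M}\right) + M\right) - 131 = \left(\frac{11}{4} + M - \frac{1}{M}\right) - 131 = - \frac{513}{4} + M - \frac{1}{M}$)
$\left(-162645 - 326025\right) + Q{\left(-521 \right)} = \left(-162645 - 326025\right) - \frac{1353033}{2084} = -488670 - \frac{1353033}{2084} = - \frac{1019741313}{2084}$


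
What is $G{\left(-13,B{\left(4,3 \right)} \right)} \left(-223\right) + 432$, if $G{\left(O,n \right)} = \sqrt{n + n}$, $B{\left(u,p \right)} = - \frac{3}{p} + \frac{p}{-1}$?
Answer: $432 - 446 i \sqrt{2} \approx 432.0 - 630.74 i$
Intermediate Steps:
$B{\left(u,p \right)} = - p - \frac{3}{p}$ ($B{\left(u,p \right)} = - \frac{3}{p} + p \left(-1\right) = - \frac{3}{p} - p = - p - \frac{3}{p}$)
$G{\left(O,n \right)} = \sqrt{2} \sqrt{n}$ ($G{\left(O,n \right)} = \sqrt{2 n} = \sqrt{2} \sqrt{n}$)
$G{\left(-13,B{\left(4,3 \right)} \right)} \left(-223\right) + 432 = \sqrt{2} \sqrt{\left(-1\right) 3 - \frac{3}{3}} \left(-223\right) + 432 = \sqrt{2} \sqrt{-3 - 1} \left(-223\right) + 432 = \sqrt{2} \sqrt{-4} \left(-223\right) + 432 = \sqrt{2} \cdot 2 i \left(-223\right) + 432 = 2 i \sqrt{2} \left(-223\right) + 432 = - 446 i \sqrt{2} + 432 = 432 - 446 i \sqrt{2}$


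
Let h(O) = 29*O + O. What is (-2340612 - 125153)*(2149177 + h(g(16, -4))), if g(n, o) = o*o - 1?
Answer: -5300475019655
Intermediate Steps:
g(n, o) = -1 + o² (g(n, o) = o² - 1 = -1 + o²)
h(O) = 30*O
(-2340612 - 125153)*(2149177 + h(g(16, -4))) = (-2340612 - 125153)*(2149177 + 30*(-1 + (-4)²)) = -2465765*(2149177 + 30*(-1 + 16)) = -2465765*(2149177 + 30*15) = -2465765*(2149177 + 450) = -2465765*2149627 = -5300475019655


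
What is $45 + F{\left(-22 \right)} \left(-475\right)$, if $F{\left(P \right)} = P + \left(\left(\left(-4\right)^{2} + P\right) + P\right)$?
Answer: $23795$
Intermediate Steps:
$F{\left(P \right)} = 16 + 3 P$ ($F{\left(P \right)} = P + \left(\left(16 + P\right) + P\right) = P + \left(16 + 2 P\right) = 16 + 3 P$)
$45 + F{\left(-22 \right)} \left(-475\right) = 45 + \left(16 + 3 \left(-22\right)\right) \left(-475\right) = 45 + \left(16 - 66\right) \left(-475\right) = 45 - -23750 = 45 + 23750 = 23795$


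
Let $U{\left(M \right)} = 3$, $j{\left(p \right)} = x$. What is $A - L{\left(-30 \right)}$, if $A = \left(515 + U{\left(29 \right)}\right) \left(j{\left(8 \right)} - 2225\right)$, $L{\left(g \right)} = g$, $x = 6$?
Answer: $-1149412$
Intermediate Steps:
$j{\left(p \right)} = 6$
$A = -1149442$ ($A = \left(515 + 3\right) \left(6 - 2225\right) = 518 \left(-2219\right) = -1149442$)
$A - L{\left(-30 \right)} = -1149442 - -30 = -1149442 + 30 = -1149412$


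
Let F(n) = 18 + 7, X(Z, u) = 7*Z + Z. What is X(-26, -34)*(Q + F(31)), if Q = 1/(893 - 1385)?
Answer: -639548/123 ≈ -5199.6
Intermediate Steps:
X(Z, u) = 8*Z
F(n) = 25
Q = -1/492 (Q = 1/(-492) = -1/492 ≈ -0.0020325)
X(-26, -34)*(Q + F(31)) = (8*(-26))*(-1/492 + 25) = -208*12299/492 = -639548/123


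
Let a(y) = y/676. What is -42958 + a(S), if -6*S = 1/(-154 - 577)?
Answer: -127367720687/2964936 ≈ -42958.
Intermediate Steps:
S = 1/4386 (S = -1/(6*(-154 - 577)) = -⅙/(-731) = -⅙*(-1/731) = 1/4386 ≈ 0.00022800)
a(y) = y/676 (a(y) = y*(1/676) = y/676)
-42958 + a(S) = -42958 + (1/676)*(1/4386) = -42958 + 1/2964936 = -127367720687/2964936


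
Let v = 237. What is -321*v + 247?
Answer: -75830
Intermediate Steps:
-321*v + 247 = -321*237 + 247 = -76077 + 247 = -75830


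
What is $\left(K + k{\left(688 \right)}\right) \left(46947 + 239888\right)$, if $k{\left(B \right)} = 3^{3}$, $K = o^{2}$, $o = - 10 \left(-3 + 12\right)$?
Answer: $2331108045$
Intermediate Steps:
$o = -90$ ($o = \left(-10\right) 9 = -90$)
$K = 8100$ ($K = \left(-90\right)^{2} = 8100$)
$k{\left(B \right)} = 27$
$\left(K + k{\left(688 \right)}\right) \left(46947 + 239888\right) = \left(8100 + 27\right) \left(46947 + 239888\right) = 8127 \cdot 286835 = 2331108045$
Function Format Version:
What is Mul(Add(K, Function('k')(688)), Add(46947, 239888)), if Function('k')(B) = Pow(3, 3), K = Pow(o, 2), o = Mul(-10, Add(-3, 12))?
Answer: 2331108045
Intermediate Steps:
o = -90 (o = Mul(-10, 9) = -90)
K = 8100 (K = Pow(-90, 2) = 8100)
Function('k')(B) = 27
Mul(Add(K, Function('k')(688)), Add(46947, 239888)) = Mul(Add(8100, 27), Add(46947, 239888)) = Mul(8127, 286835) = 2331108045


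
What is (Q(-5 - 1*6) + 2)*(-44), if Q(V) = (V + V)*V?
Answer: -10736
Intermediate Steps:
Q(V) = 2*V² (Q(V) = (2*V)*V = 2*V²)
(Q(-5 - 1*6) + 2)*(-44) = (2*(-5 - 1*6)² + 2)*(-44) = (2*(-5 - 6)² + 2)*(-44) = (2*(-11)² + 2)*(-44) = (2*121 + 2)*(-44) = (242 + 2)*(-44) = 244*(-44) = -10736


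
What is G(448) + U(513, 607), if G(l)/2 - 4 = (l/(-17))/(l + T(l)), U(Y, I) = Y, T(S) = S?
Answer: 8856/17 ≈ 520.94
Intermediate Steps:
G(l) = 135/17 (G(l) = 8 + 2*((l/(-17))/(l + l)) = 8 + 2*((l*(-1/17))/((2*l))) = 8 + 2*((1/(2*l))*(-l/17)) = 8 + 2*(-1/34) = 8 - 1/17 = 135/17)
G(448) + U(513, 607) = 135/17 + 513 = 8856/17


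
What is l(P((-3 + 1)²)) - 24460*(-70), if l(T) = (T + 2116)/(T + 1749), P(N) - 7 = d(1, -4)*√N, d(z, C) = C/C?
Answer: 3010049725/1758 ≈ 1.7122e+6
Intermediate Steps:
d(z, C) = 1
P(N) = 7 + √N (P(N) = 7 + 1*√N = 7 + √N)
l(T) = (2116 + T)/(1749 + T)
l(P((-3 + 1)²)) - 24460*(-70) = (2116 + (7 + √((-3 + 1)²)))/(1749 + (7 + √((-3 + 1)²))) - 24460*(-70) = (2116 + (7 + √((-2)²)))/(1749 + (7 + √((-2)²))) - 1*(-1712200) = (2116 + (7 + √4))/(1749 + (7 + √4)) + 1712200 = (2116 + (7 + 2))/(1749 + (7 + 2)) + 1712200 = (2116 + 9)/(1749 + 9) + 1712200 = 2125/1758 + 1712200 = 3010049725/1758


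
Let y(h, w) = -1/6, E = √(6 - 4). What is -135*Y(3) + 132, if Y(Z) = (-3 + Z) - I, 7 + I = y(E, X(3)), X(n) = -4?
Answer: -1671/2 ≈ -835.50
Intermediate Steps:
E = √2 ≈ 1.4142
y(h, w) = -⅙ (y(h, w) = -1*⅙ = -⅙)
I = -43/6 (I = -7 - ⅙ = -43/6 ≈ -7.1667)
Y(Z) = 25/6 + Z (Y(Z) = (-3 + Z) - 1*(-43/6) = (-3 + Z) + 43/6 = 25/6 + Z)
-135*Y(3) + 132 = -135*(25/6 + 3) + 132 = -135*43/6 + 132 = -1935/2 + 132 = -1671/2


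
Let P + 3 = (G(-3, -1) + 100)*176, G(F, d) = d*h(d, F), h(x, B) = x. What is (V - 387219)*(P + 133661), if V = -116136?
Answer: -76225061070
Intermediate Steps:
G(F, d) = d² (G(F, d) = d*d = d²)
P = 17773 (P = -3 + ((-1)² + 100)*176 = -3 + (1 + 100)*176 = -3 + 101*176 = -3 + 17776 = 17773)
(V - 387219)*(P + 133661) = (-116136 - 387219)*(17773 + 133661) = -503355*151434 = -76225061070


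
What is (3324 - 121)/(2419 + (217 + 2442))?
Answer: 3203/5078 ≈ 0.63076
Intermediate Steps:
(3324 - 121)/(2419 + (217 + 2442)) = 3203/(2419 + 2659) = 3203/5078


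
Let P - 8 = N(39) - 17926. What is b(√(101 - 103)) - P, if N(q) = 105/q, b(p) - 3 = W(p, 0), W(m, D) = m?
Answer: 232938/13 + I*√2 ≈ 17918.0 + 1.4142*I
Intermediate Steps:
b(p) = 3 + p
P = -232899/13 (P = 8 + (105/39 - 17926) = 8 + (105*(1/39) - 17926) = 8 + (35/13 - 17926) = 8 - 233003/13 = -232899/13 ≈ -17915.)
b(√(101 - 103)) - P = (3 + √(101 - 103)) - 1*(-232899/13) = (3 + √(-2)) + 232899/13 = (3 + I*√2) + 232899/13 = 232938/13 + I*√2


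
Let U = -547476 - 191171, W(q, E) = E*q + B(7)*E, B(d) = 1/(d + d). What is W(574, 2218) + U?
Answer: 3742504/7 ≈ 5.3464e+5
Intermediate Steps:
B(d) = 1/(2*d)
W(q, E) = E/14 + E*q (W(q, E) = E*q + ((½)/7)*E = E*q + ((½)*(⅐))*E = E*q + E/14 = E/14 + E*q)
U = -738647
W(574, 2218) + U = 2218*(1/14 + 574) - 738647 = 2218*(8037/14) - 738647 = 8913033/7 - 738647 = 3742504/7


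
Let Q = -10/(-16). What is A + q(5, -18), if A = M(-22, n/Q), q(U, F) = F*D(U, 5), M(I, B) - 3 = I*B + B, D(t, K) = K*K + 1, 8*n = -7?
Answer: -2178/5 ≈ -435.60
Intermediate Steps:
n = -7/8 (n = (⅛)*(-7) = -7/8 ≈ -0.87500)
D(t, K) = 1 + K² (D(t, K) = K² + 1 = 1 + K²)
Q = 5/8 (Q = -10*(-1/16) = 5/8 ≈ 0.62500)
M(I, B) = 3 + B + B*I (M(I, B) = 3 + (I*B + B) = 3 + (B*I + B) = 3 + (B + B*I) = 3 + B + B*I)
q(U, F) = 26*F (q(U, F) = F*(1 + 5²) = F*(1 + 25) = F*26 = 26*F)
A = 162/5 (A = 3 - 7/(8*5/8) - 7/(8*5/8)*(-22) = 3 - 7/8*8/5 - 7/8*8/5*(-22) = 3 - 7/5 - 7/5*(-22) = 3 - 7/5 + 154/5 = 162/5 ≈ 32.400)
A + q(5, -18) = 162/5 + 26*(-18) = 162/5 - 468 = -2178/5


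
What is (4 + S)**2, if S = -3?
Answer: 1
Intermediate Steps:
(4 + S)**2 = (4 - 3)**2 = 1**2 = 1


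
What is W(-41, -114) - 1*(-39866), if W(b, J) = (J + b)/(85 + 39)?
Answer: 159459/4 ≈ 39865.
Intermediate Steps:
W(b, J) = J/124 + b/124 (W(b, J) = (J + b)/124 = (J + b)*(1/124) = J/124 + b/124)
W(-41, -114) - 1*(-39866) = ((1/124)*(-114) + (1/124)*(-41)) - 1*(-39866) = (-57/62 - 41/124) + 39866 = -5/4 + 39866 = 159459/4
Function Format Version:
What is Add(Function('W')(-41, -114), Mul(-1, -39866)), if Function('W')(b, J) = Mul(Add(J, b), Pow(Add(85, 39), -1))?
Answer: Rational(159459, 4) ≈ 39865.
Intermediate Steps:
Function('W')(b, J) = Add(Mul(Rational(1, 124), J), Mul(Rational(1, 124), b)) (Function('W')(b, J) = Mul(Add(J, b), Pow(124, -1)) = Mul(Add(J, b), Rational(1, 124)) = Add(Mul(Rational(1, 124), J), Mul(Rational(1, 124), b)))
Add(Function('W')(-41, -114), Mul(-1, -39866)) = Add(Add(Mul(Rational(1, 124), -114), Mul(Rational(1, 124), -41)), Mul(-1, -39866)) = Add(Add(Rational(-57, 62), Rational(-41, 124)), 39866) = Add(Rational(-5, 4), 39866) = Rational(159459, 4)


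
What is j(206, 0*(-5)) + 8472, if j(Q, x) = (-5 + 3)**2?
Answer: 8476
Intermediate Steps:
j(Q, x) = 4 (j(Q, x) = (-2)**2 = 4)
j(206, 0*(-5)) + 8472 = 4 + 8472 = 8476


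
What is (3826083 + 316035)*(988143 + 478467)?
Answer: 6074871679980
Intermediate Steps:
(3826083 + 316035)*(988143 + 478467) = 4142118*1466610 = 6074871679980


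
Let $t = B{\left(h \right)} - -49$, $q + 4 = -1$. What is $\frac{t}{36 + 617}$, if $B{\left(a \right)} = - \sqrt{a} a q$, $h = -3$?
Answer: $\frac{49}{653} - \frac{15 i \sqrt{3}}{653} \approx 0.075038 - 0.039787 i$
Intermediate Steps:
$q = -5$ ($q = -4 - 1 = -5$)
$B{\left(a \right)} = 5 a^{\frac{3}{2}}$ ($B{\left(a \right)} = - \sqrt{a} a \left(-5\right) = - a^{\frac{3}{2}} \left(-5\right) = 5 a^{\frac{3}{2}}$)
$t = 49 - 15 i \sqrt{3}$ ($t = 5 \left(-3\right)^{\frac{3}{2}} - -49 = 5 \left(- 3 i \sqrt{3}\right) + 49 = - 15 i \sqrt{3} + 49 = 49 - 15 i \sqrt{3} \approx 49.0 - 25.981 i$)
$\frac{t}{36 + 617} = \frac{49 - 15 i \sqrt{3}}{36 + 617} = \frac{49 - 15 i \sqrt{3}}{653} = \frac{49}{653} - \frac{15 i \sqrt{3}}{653}$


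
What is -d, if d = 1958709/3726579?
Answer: -652903/1242193 ≈ -0.52561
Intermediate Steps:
d = 652903/1242193 (d = 1958709*(1/3726579) = 652903/1242193 ≈ 0.52561)
-d = -1*652903/1242193 = -652903/1242193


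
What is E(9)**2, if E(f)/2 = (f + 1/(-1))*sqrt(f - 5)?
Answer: 1024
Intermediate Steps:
E(f) = 2*sqrt(-5 + f)*(-1 + f) (E(f) = 2*((f + 1/(-1))*sqrt(f - 5)) = 2*((f - 1)*sqrt(-5 + f)) = 2*((-1 + f)*sqrt(-5 + f)) = 2*(sqrt(-5 + f)*(-1 + f)) = 2*sqrt(-5 + f)*(-1 + f))
E(9)**2 = (2*sqrt(-5 + 9)*(-1 + 9))**2 = (2*sqrt(4)*8)**2 = (2*2*8)**2 = 32**2 = 1024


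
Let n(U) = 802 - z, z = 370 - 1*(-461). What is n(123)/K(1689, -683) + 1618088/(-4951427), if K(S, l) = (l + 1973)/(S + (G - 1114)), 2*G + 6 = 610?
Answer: -128016976411/6387340830 ≈ -20.042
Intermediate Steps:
G = 302 (G = -3 + (1/2)*610 = -3 + 305 = 302)
z = 831 (z = 370 + 461 = 831)
K(S, l) = (1973 + l)/(-812 + S) (K(S, l) = (l + 1973)/(S + (302 - 1114)) = (1973 + l)/(S - 812) = (1973 + l)/(-812 + S))
n(U) = -29 (n(U) = 802 - 1*831 = 802 - 831 = -29)
n(123)/K(1689, -683) + 1618088/(-4951427) = -29*(-812 + 1689)/(1973 - 683) + 1618088/(-4951427) = -29/(1290/877) + 1618088*(-1/4951427) = -29/((1/877)*1290) - 1618088/4951427 = -29/1290/877 - 1618088/4951427 = -29*877/1290 - 1618088/4951427 = -25433/1290 - 1618088/4951427 = -128016976411/6387340830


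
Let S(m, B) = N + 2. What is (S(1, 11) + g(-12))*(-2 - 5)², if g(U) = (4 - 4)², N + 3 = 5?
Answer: 196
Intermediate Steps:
N = 2 (N = -3 + 5 = 2)
g(U) = 0 (g(U) = 0² = 0)
S(m, B) = 4 (S(m, B) = 2 + 2 = 4)
(S(1, 11) + g(-12))*(-2 - 5)² = (4 + 0)*(-2 - 5)² = 4*(-7)² = 4*49 = 196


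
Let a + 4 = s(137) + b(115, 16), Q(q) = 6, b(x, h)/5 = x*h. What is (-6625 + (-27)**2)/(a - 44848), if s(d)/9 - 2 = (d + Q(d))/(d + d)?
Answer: 1615504/9762429 ≈ 0.16548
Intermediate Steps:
b(x, h) = 5*h*x (b(x, h) = 5*(x*h) = 5*(h*x) = 5*h*x)
s(d) = 18 + 9*(6 + d)/(2*d) (s(d) = 18 + 9*((d + 6)/(d + d)) = 18 + 9*((6 + d)/((2*d))) = 18 + 9*((6 + d)*(1/(2*d))) = 18 + 9*((6 + d)/(2*d)) = 18 + 9*(6 + d)/(2*d))
a = 2525923/274 (a = -4 + ((45/2 + 27/137) + 5*16*115) = -4 + ((45/2 + 27*(1/137)) + 9200) = -4 + ((45/2 + 27/137) + 9200) = -4 + (6219/274 + 9200) = -4 + 2527019/274 = 2525923/274 ≈ 9218.7)
(-6625 + (-27)**2)/(a - 44848) = (-6625 + (-27)**2)/(2525923/274 - 44848) = (-6625 + 729)/(-9762429/274) = -5896*(-274/9762429) = 1615504/9762429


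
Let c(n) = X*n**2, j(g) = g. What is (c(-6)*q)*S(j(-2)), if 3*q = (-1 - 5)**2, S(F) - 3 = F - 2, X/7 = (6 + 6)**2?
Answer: -435456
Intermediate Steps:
X = 1008 (X = 7*(6 + 6)**2 = 7*12**2 = 7*144 = 1008)
c(n) = 1008*n**2
S(F) = 1 + F (S(F) = 3 + (F - 2) = 3 + (-2 + F) = 1 + F)
q = 12 (q = (-1 - 5)**2/3 = (1/3)*(-6)**2 = (1/3)*36 = 12)
(c(-6)*q)*S(j(-2)) = ((1008*(-6)**2)*12)*(1 - 2) = ((1008*36)*12)*(-1) = (36288*12)*(-1) = 435456*(-1) = -435456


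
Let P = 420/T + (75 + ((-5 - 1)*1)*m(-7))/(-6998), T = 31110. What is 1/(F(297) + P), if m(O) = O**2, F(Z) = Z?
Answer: 7256926/2155632097 ≈ 0.0033665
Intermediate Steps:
P = 325075/7256926 (P = 420/31110 + (75 + ((-5 - 1)*1)*(-7)**2)/(-6998) = 420*(1/31110) + (75 - 6*1*49)*(-1/6998) = 14/1037 + (75 - 6*49)*(-1/6998) = 14/1037 + (75 - 294)*(-1/6998) = 14/1037 - 219*(-1/6998) = 14/1037 + 219/6998 = 325075/7256926 ≈ 0.044795)
1/(F(297) + P) = 1/(297 + 325075/7256926) = 1/(2155632097/7256926) = 7256926/2155632097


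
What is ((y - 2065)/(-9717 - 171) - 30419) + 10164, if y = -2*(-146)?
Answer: -66759889/3296 ≈ -20255.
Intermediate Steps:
y = 292
((y - 2065)/(-9717 - 171) - 30419) + 10164 = ((292 - 2065)/(-9717 - 171) - 30419) + 10164 = (-1773/(-9888) - 30419) + 10164 = (-1773*(-1/9888) - 30419) + 10164 = (591/3296 - 30419) + 10164 = -100260433/3296 + 10164 = -66759889/3296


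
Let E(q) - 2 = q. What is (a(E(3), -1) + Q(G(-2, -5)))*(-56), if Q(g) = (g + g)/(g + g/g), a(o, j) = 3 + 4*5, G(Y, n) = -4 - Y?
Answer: -1512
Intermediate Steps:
E(q) = 2 + q
a(o, j) = 23 (a(o, j) = 3 + 20 = 23)
Q(g) = 2*g/(1 + g) (Q(g) = (2*g)/(g + 1) = (2*g)/(1 + g) = 2*g/(1 + g))
(a(E(3), -1) + Q(G(-2, -5)))*(-56) = (23 + 2*(-4 - 1*(-2))/(1 + (-4 - 1*(-2))))*(-56) = (23 + 2*(-4 + 2)/(1 + (-4 + 2)))*(-56) = (23 + 2*(-2)/(1 - 2))*(-56) = (23 + 2*(-2)/(-1))*(-56) = (23 + 2*(-2)*(-1))*(-56) = (23 + 4)*(-56) = 27*(-56) = -1512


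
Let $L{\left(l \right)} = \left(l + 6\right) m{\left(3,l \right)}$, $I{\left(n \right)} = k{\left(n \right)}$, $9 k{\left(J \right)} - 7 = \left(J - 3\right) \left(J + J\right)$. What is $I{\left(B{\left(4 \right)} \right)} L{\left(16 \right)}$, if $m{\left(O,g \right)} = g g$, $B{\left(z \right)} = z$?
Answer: $\frac{28160}{3} \approx 9386.7$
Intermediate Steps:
$k{\left(J \right)} = \frac{7}{9} + \frac{2 J \left(-3 + J\right)}{9}$ ($k{\left(J \right)} = \frac{7}{9} + \frac{\left(J - 3\right) \left(J + J\right)}{9} = \frac{7}{9} + \frac{\left(-3 + J\right) 2 J}{9} = \frac{7}{9} + \frac{2 J \left(-3 + J\right)}{9}$)
$m{\left(O,g \right)} = g^{2}$
$I{\left(n \right)} = \frac{7}{9} - \frac{2 n}{3} + \frac{2 n^{2}}{9}$
$L{\left(l \right)} = l^{2} \left(6 + l\right)$ ($L{\left(l \right)} = \left(l + 6\right) l^{2} = \left(6 + l\right) l^{2} = l^{2} \left(6 + l\right)$)
$I{\left(B{\left(4 \right)} \right)} L{\left(16 \right)} = \left(\frac{7}{9} - \frac{8}{3} + \frac{2 \cdot 4^{2}}{9}\right) 16^{2} \left(6 + 16\right) = \left(\frac{7}{9} - \frac{8}{3} + \frac{2}{9} \cdot 16\right) 256 \cdot 22 = \left(\frac{7}{9} - \frac{8}{3} + \frac{32}{9}\right) 5632 = \frac{5}{3} \cdot 5632 = \frac{28160}{3}$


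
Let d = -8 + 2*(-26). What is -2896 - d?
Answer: -2836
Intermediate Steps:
d = -60 (d = -8 - 52 = -60)
-2896 - d = -2896 - 1*(-60) = -2896 + 60 = -2836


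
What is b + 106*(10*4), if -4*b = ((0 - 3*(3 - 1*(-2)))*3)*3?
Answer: 17095/4 ≈ 4273.8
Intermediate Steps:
b = 135/4 (b = -(0 - 3*(3 - 1*(-2)))*3*3/4 = -(0 - 3*(3 + 2))*3*3/4 = -(0 - 3*5)*3*3/4 = -(0 - 15)*3*3/4 = -(-15*3)*3/4 = -(-45)*3/4 = -¼*(-135) = 135/4 ≈ 33.750)
b + 106*(10*4) = 135/4 + 106*(10*4) = 135/4 + 106*40 = 135/4 + 4240 = 17095/4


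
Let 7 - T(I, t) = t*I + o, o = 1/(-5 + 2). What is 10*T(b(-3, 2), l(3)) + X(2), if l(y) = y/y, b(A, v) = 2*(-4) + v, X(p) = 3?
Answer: 409/3 ≈ 136.33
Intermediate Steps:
b(A, v) = -8 + v
o = -⅓ (o = 1/(-3) = -⅓ ≈ -0.33333)
l(y) = 1
T(I, t) = 22/3 - I*t (T(I, t) = 7 - (t*I - ⅓) = 7 - (I*t - ⅓) = 7 - (-⅓ + I*t) = 7 + (⅓ - I*t) = 22/3 - I*t)
10*T(b(-3, 2), l(3)) + X(2) = 10*(22/3 - 1*(-8 + 2)*1) + 3 = 10*(22/3 - 1*(-6)*1) + 3 = 10*(22/3 + 6) + 3 = 10*(40/3) + 3 = 400/3 + 3 = 409/3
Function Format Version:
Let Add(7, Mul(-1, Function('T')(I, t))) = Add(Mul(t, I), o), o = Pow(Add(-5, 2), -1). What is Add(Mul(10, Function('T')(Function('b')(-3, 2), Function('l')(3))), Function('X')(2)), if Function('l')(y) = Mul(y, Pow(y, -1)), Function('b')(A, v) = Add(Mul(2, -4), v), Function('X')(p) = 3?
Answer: Rational(409, 3) ≈ 136.33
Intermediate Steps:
Function('b')(A, v) = Add(-8, v)
o = Rational(-1, 3) (o = Pow(-3, -1) = Rational(-1, 3) ≈ -0.33333)
Function('l')(y) = 1
Function('T')(I, t) = Add(Rational(22, 3), Mul(-1, I, t)) (Function('T')(I, t) = Add(7, Mul(-1, Add(Mul(t, I), Rational(-1, 3)))) = Add(7, Mul(-1, Add(Mul(I, t), Rational(-1, 3)))) = Add(7, Mul(-1, Add(Rational(-1, 3), Mul(I, t)))) = Add(7, Add(Rational(1, 3), Mul(-1, I, t))) = Add(Rational(22, 3), Mul(-1, I, t)))
Add(Mul(10, Function('T')(Function('b')(-3, 2), Function('l')(3))), Function('X')(2)) = Add(Mul(10, Add(Rational(22, 3), Mul(-1, Add(-8, 2), 1))), 3) = Add(Mul(10, Add(Rational(22, 3), Mul(-1, -6, 1))), 3) = Add(Mul(10, Add(Rational(22, 3), 6)), 3) = Add(Mul(10, Rational(40, 3)), 3) = Add(Rational(400, 3), 3) = Rational(409, 3)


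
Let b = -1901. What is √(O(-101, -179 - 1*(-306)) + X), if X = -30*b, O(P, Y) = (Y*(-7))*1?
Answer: √56141 ≈ 236.94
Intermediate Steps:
O(P, Y) = -7*Y (O(P, Y) = -7*Y*1 = -7*Y)
X = 57030 (X = -30*(-1901) = 57030)
√(O(-101, -179 - 1*(-306)) + X) = √(-7*(-179 - 1*(-306)) + 57030) = √(-7*(-179 + 306) + 57030) = √(-7*127 + 57030) = √(-889 + 57030) = √56141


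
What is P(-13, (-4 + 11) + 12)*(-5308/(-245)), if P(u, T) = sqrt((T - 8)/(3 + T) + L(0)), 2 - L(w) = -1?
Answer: 2654*sqrt(14)/245 ≈ 40.532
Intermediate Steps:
L(w) = 3 (L(w) = 2 - 1*(-1) = 2 + 1 = 3)
P(u, T) = sqrt(3 + (-8 + T)/(3 + T)) (P(u, T) = sqrt((T - 8)/(3 + T) + 3) = sqrt((-8 + T)/(3 + T) + 3) = sqrt(3 + (-8 + T)/(3 + T)))
P(-13, (-4 + 11) + 12)*(-5308/(-245)) = sqrt((1 + 4*((-4 + 11) + 12))/(3 + ((-4 + 11) + 12)))*(-5308/(-245)) = sqrt((1 + 4*(7 + 12))/(3 + (7 + 12)))*(-5308*(-1/245)) = sqrt((1 + 4*19)/(3 + 19))*(5308/245) = sqrt((1 + 76)/22)*(5308/245) = sqrt((1/22)*77)*(5308/245) = sqrt(7/2)*(5308/245) = (sqrt(14)/2)*(5308/245) = 2654*sqrt(14)/245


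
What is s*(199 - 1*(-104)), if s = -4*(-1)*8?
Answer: 9696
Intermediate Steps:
s = 32 (s = 4*8 = 32)
s*(199 - 1*(-104)) = 32*(199 - 1*(-104)) = 32*(199 + 104) = 32*303 = 9696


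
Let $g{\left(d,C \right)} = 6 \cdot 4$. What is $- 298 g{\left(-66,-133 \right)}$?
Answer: $-7152$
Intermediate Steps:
$g{\left(d,C \right)} = 24$
$- 298 g{\left(-66,-133 \right)} = \left(-298\right) 24 = -7152$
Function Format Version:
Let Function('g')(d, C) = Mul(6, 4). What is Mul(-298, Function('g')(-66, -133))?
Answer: -7152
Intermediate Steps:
Function('g')(d, C) = 24
Mul(-298, Function('g')(-66, -133)) = Mul(-298, 24) = -7152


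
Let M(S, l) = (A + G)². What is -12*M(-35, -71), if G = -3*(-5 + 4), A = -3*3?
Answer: -432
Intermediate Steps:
A = -9
G = 3 (G = -3*(-1) = 3)
M(S, l) = 36 (M(S, l) = (-9 + 3)² = (-6)² = 36)
-12*M(-35, -71) = -12*36 = -432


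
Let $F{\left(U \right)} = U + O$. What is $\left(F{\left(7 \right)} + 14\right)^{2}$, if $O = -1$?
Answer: $400$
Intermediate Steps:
$F{\left(U \right)} = -1 + U$ ($F{\left(U \right)} = U - 1 = -1 + U$)
$\left(F{\left(7 \right)} + 14\right)^{2} = \left(\left(-1 + 7\right) + 14\right)^{2} = \left(6 + 14\right)^{2} = 20^{2} = 400$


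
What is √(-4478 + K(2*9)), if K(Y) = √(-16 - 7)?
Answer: √(-4478 + I*√23) ≈ 0.0358 + 66.918*I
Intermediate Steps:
K(Y) = I*√23 (K(Y) = √(-23) = I*√23)
√(-4478 + K(2*9)) = √(-4478 + I*√23)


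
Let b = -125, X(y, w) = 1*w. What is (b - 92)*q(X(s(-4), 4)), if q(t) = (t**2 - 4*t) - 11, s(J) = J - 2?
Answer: 2387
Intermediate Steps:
s(J) = -2 + J
X(y, w) = w
q(t) = -11 + t**2 - 4*t
(b - 92)*q(X(s(-4), 4)) = (-125 - 92)*(-11 + 4**2 - 4*4) = -217*(-11 + 16 - 16) = -217*(-11) = 2387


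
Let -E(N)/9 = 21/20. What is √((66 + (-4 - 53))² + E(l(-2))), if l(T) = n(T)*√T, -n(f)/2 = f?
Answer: 3*√795/10 ≈ 8.4587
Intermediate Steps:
n(f) = -2*f
l(T) = -2*T^(3/2) (l(T) = (-2*T)*√T = -2*T^(3/2))
E(N) = -189/20
√((66 + (-4 - 53))² + E(l(-2))) = √((66 + (-4 - 53))² - 189/20) = √((66 - 57)² - 189/20) = √(9² - 189/20) = √(81 - 189/20) = √(1431/20) = 3*√795/10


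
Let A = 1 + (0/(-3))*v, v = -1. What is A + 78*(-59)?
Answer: -4601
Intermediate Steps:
A = 1 (A = 1 + (0/(-3))*(-1) = 1 + (0*(-1/3))*(-1) = 1 + 0*(-1) = 1 + 0 = 1)
A + 78*(-59) = 1 + 78*(-59) = 1 - 4602 = -4601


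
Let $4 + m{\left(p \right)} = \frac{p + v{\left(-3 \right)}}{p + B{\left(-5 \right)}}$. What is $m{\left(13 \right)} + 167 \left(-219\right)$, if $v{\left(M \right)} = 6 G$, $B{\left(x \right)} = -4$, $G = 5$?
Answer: $- \frac{329150}{9} \approx -36572.0$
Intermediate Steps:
$v{\left(M \right)} = 30$ ($v{\left(M \right)} = 6 \cdot 5 = 30$)
$m{\left(p \right)} = -4 + \frac{30 + p}{-4 + p}$ ($m{\left(p \right)} = -4 + \frac{p + 30}{p - 4} = -4 + \frac{30 + p}{-4 + p}$)
$m{\left(13 \right)} + 167 \left(-219\right) = \frac{46 - 39}{-4 + 13} + 167 \left(-219\right) = \frac{46 - 39}{9} - 36573 = \frac{1}{9} \cdot 7 - 36573 = \frac{7}{9} - 36573 = - \frac{329150}{9}$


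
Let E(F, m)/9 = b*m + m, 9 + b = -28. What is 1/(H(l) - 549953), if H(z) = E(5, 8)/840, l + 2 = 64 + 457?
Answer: -35/19248463 ≈ -1.8183e-6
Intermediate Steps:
b = -37 (b = -9 - 28 = -37)
E(F, m) = -324*m (E(F, m) = 9*(-37*m + m) = 9*(-36*m) = -324*m)
l = 519 (l = -2 + (64 + 457) = -2 + 521 = 519)
H(z) = -108/35 (H(z) = -324*8/840 = -2592*1/840 = -108/35)
1/(H(l) - 549953) = 1/(-108/35 - 549953) = 1/(-19248463/35) = -35/19248463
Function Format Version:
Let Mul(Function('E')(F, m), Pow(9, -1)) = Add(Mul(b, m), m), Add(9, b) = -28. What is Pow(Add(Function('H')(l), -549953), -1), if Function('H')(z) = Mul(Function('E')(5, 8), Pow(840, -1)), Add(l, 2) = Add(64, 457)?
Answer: Rational(-35, 19248463) ≈ -1.8183e-6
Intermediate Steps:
b = -37 (b = Add(-9, -28) = -37)
Function('E')(F, m) = Mul(-324, m) (Function('E')(F, m) = Mul(9, Add(Mul(-37, m), m)) = Mul(9, Mul(-36, m)) = Mul(-324, m))
l = 519 (l = Add(-2, Add(64, 457)) = Add(-2, 521) = 519)
Function('H')(z) = Rational(-108, 35) (Function('H')(z) = Mul(Mul(-324, 8), Pow(840, -1)) = Mul(-2592, Rational(1, 840)) = Rational(-108, 35))
Pow(Add(Function('H')(l), -549953), -1) = Pow(Add(Rational(-108, 35), -549953), -1) = Pow(Rational(-19248463, 35), -1) = Rational(-35, 19248463)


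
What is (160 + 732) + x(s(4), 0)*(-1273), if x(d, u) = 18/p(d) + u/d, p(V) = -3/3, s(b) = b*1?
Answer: 23806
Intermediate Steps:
s(b) = b
p(V) = -1 (p(V) = -3*⅓ = -1)
x(d, u) = -18 + u/d (x(d, u) = 18/(-1) + u/d = 18*(-1) + u/d = -18 + u/d)
(160 + 732) + x(s(4), 0)*(-1273) = (160 + 732) + (-18 + 0/4)*(-1273) = 892 + (-18 + 0*(¼))*(-1273) = 892 + (-18 + 0)*(-1273) = 892 - 18*(-1273) = 892 + 22914 = 23806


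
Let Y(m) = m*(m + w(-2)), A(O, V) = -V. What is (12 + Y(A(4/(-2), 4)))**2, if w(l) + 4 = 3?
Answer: 1024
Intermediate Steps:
w(l) = -1 (w(l) = -4 + 3 = -1)
Y(m) = m*(-1 + m) (Y(m) = m*(m - 1) = m*(-1 + m))
(12 + Y(A(4/(-2), 4)))**2 = (12 + (-1*4)*(-1 - 1*4))**2 = (12 - 4*(-1 - 4))**2 = (12 - 4*(-5))**2 = (12 + 20)**2 = 32**2 = 1024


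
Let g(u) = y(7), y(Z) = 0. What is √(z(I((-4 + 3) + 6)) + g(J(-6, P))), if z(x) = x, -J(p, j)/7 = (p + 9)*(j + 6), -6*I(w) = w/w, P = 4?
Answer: I*√6/6 ≈ 0.40825*I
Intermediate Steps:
I(w) = -⅙ (I(w) = -w/(6*w) = -⅙*1 = -⅙)
J(p, j) = -7*(6 + j)*(9 + p) (J(p, j) = -7*(p + 9)*(j + 6) = -7*(9 + p)*(6 + j) = -7*(6 + j)*(9 + p))
g(u) = 0
√(z(I((-4 + 3) + 6)) + g(J(-6, P))) = √(-⅙ + 0) = √(-⅙) = I*√6/6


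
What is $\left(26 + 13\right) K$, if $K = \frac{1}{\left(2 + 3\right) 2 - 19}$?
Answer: $- \frac{13}{3} \approx -4.3333$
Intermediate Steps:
$K = - \frac{1}{9}$ ($K = \frac{1}{5 \cdot 2 - 19} = \frac{1}{10 - 19} = \frac{1}{-9} = - \frac{1}{9} \approx -0.11111$)
$\left(26 + 13\right) K = \left(26 + 13\right) \left(- \frac{1}{9}\right) = 39 \left(- \frac{1}{9}\right) = - \frac{13}{3}$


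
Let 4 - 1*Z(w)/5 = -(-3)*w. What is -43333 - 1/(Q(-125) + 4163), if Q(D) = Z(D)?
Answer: -262511315/6058 ≈ -43333.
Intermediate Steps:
Z(w) = 20 - 15*w (Z(w) = 20 - (-5)*(-3*w) = 20 - 15*w)
Q(D) = 20 - 15*D
-43333 - 1/(Q(-125) + 4163) = -43333 - 1/((20 - 15*(-125)) + 4163) = -43333 - 1/((20 + 1875) + 4163) = -43333 - 1/(1895 + 4163) = -43333 - 1/6058 = -262511315/6058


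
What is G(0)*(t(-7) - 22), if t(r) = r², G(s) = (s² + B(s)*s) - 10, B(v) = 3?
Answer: -270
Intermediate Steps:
G(s) = -10 + s² + 3*s (G(s) = (s² + 3*s) - 10 = -10 + s² + 3*s)
G(0)*(t(-7) - 22) = (-10 + 0² + 3*0)*((-7)² - 22) = (-10 + 0 + 0)*(49 - 22) = -10*27 = -270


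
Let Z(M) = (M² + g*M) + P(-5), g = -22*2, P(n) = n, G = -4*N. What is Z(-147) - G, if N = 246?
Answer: 29056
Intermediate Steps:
G = -984 (G = -4*246 = -984)
g = -44
Z(M) = -5 + M² - 44*M (Z(M) = (M² - 44*M) - 5 = -5 + M² - 44*M)
Z(-147) - G = (-5 + (-147)² - 44*(-147)) - 1*(-984) = (-5 + 21609 + 6468) + 984 = 28072 + 984 = 29056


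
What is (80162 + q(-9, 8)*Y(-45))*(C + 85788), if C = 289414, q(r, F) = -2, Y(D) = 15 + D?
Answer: 30099454844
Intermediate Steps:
(80162 + q(-9, 8)*Y(-45))*(C + 85788) = (80162 - 2*(15 - 45))*(289414 + 85788) = (80162 - 2*(-30))*375202 = (80162 + 60)*375202 = 80222*375202 = 30099454844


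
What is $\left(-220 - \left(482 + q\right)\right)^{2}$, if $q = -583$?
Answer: $14161$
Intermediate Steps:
$\left(-220 - \left(482 + q\right)\right)^{2} = \left(-220 - -101\right)^{2} = \left(-220 + \left(-482 + 583\right)\right)^{2} = \left(-220 + 101\right)^{2} = \left(-119\right)^{2} = 14161$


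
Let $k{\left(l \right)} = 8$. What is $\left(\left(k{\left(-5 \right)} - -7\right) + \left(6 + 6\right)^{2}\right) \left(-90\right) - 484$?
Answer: $-14794$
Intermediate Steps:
$\left(\left(k{\left(-5 \right)} - -7\right) + \left(6 + 6\right)^{2}\right) \left(-90\right) - 484 = \left(\left(8 - -7\right) + \left(6 + 6\right)^{2}\right) \left(-90\right) - 484 = \left(\left(8 + \left(12 - 5\right)\right) + 12^{2}\right) \left(-90\right) - 484 = \left(\left(8 + 7\right) + 144\right) \left(-90\right) - 484 = \left(15 + 144\right) \left(-90\right) - 484 = 159 \left(-90\right) - 484 = -14310 - 484 = -14794$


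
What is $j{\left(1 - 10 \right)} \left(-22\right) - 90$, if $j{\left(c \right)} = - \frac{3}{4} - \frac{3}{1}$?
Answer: $- \frac{15}{2} \approx -7.5$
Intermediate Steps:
$j{\left(c \right)} = - \frac{15}{4}$ ($j{\left(c \right)} = \left(-3\right) \frac{1}{4} - 3 = - \frac{3}{4} - 3 = - \frac{15}{4}$)
$j{\left(1 - 10 \right)} \left(-22\right) - 90 = \left(- \frac{15}{4}\right) \left(-22\right) - 90 = \frac{165}{2} - 90 = - \frac{15}{2}$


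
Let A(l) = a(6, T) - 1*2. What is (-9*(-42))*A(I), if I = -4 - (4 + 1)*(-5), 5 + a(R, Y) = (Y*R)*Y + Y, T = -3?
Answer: 16632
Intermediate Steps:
a(R, Y) = -5 + Y + R*Y² (a(R, Y) = -5 + ((Y*R)*Y + Y) = -5 + ((R*Y)*Y + Y) = -5 + (R*Y² + Y) = -5 + (Y + R*Y²) = -5 + Y + R*Y²)
I = 21 (I = -4 - 5*(-5) = -4 - 1*(-25) = -4 + 25 = 21)
A(l) = 44 (A(l) = (-5 - 3 + 6*(-3)²) - 1*2 = (-5 - 3 + 6*9) - 2 = (-5 - 3 + 54) - 2 = 46 - 2 = 44)
(-9*(-42))*A(I) = -9*(-42)*44 = 378*44 = 16632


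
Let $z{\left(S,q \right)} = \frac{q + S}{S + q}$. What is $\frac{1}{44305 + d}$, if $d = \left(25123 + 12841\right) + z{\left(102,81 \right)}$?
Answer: $\frac{1}{82270} \approx 1.2155 \cdot 10^{-5}$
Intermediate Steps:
$z{\left(S,q \right)} = 1$ ($z{\left(S,q \right)} = \frac{S + q}{S + q} = 1$)
$d = 37965$ ($d = \left(25123 + 12841\right) + 1 = 37964 + 1 = 37965$)
$\frac{1}{44305 + d} = \frac{1}{44305 + 37965} = \frac{1}{82270}$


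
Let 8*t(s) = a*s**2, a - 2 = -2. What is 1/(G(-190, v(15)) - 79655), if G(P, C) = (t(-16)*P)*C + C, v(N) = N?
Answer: -1/79640 ≈ -1.2556e-5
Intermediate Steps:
a = 0 (a = 2 - 2 = 0)
t(s) = 0 (t(s) = (0*s**2)/8 = (1/8)*0 = 0)
G(P, C) = C (G(P, C) = (0*P)*C + C = 0*C + C = 0 + C = C)
1/(G(-190, v(15)) - 79655) = 1/(15 - 79655) = 1/(-79640) = -1/79640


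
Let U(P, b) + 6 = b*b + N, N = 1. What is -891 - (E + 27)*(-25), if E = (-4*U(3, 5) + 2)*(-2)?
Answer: 3684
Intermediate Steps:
U(P, b) = -5 + b**2 (U(P, b) = -6 + (b*b + 1) = -6 + (b**2 + 1) = -6 + (1 + b**2) = -5 + b**2)
E = 156 (E = (-4*(-5 + 5**2) + 2)*(-2) = (-4*(-5 + 25) + 2)*(-2) = (-4*20 + 2)*(-2) = (-80 + 2)*(-2) = -78*(-2) = 156)
-891 - (E + 27)*(-25) = -891 - (156 + 27)*(-25) = -891 - 183*(-25) = -891 - 1*(-4575) = -891 + 4575 = 3684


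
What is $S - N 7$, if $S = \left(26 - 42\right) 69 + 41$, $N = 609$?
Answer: $-5326$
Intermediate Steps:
$S = -1063$ ($S = \left(-16\right) 69 + 41 = -1104 + 41 = -1063$)
$S - N 7 = -1063 - 609 \cdot 7 = -1063 - 4263 = -5326$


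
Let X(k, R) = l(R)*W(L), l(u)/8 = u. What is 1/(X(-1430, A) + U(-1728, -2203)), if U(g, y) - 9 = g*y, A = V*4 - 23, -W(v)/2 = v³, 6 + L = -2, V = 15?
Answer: 1/4109897 ≈ 2.4332e-7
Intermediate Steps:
l(u) = 8*u
L = -8 (L = -6 - 2 = -8)
W(v) = -2*v³
A = 37 (A = 15*4 - 23 = 60 - 23 = 37)
U(g, y) = 9 + g*y
X(k, R) = 8192*R (X(k, R) = (8*R)*(-2*(-8)³) = (8*R)*(-2*(-512)) = (8*R)*1024 = 8192*R)
1/(X(-1430, A) + U(-1728, -2203)) = 1/(8192*37 + (9 - 1728*(-2203))) = 1/(303104 + (9 + 3806784)) = 1/(303104 + 3806793) = 1/4109897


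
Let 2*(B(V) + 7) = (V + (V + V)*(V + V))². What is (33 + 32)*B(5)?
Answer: 715715/2 ≈ 3.5786e+5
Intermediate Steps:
B(V) = -7 + (V + 4*V²)²/2 (B(V) = -7 + (V + (V + V)*(V + V))²/2 = -7 + (V + (2*V)*(2*V))²/2 = -7 + (V + 4*V²)²/2)
(33 + 32)*B(5) = (33 + 32)*(-7 + (½)*5²*(1 + 4*5)²) = 65*(-7 + (½)*25*(1 + 20)²) = 65*(-7 + (½)*25*21²) = 65*(-7 + (½)*25*441) = 65*(-7 + 11025/2) = 65*(11011/2) = 715715/2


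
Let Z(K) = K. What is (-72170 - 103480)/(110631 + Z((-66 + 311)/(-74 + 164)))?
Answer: -3161700/1991407 ≈ -1.5877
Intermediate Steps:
(-72170 - 103480)/(110631 + Z((-66 + 311)/(-74 + 164))) = (-72170 - 103480)/(110631 + (-66 + 311)/(-74 + 164)) = -175650/(110631 + 245/90) = -175650/(110631 + 245*(1/90)) = -175650/(110631 + 49/18) = -175650/1991407/18 = -175650*18/1991407 = -3161700/1991407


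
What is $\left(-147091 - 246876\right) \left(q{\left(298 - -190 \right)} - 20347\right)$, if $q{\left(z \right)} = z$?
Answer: $7823790653$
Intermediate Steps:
$\left(-147091 - 246876\right) \left(q{\left(298 - -190 \right)} - 20347\right) = \left(-147091 - 246876\right) \left(\left(298 - -190\right) - 20347\right) = - 393967 \left(\left(298 + 190\right) - 20347\right) = - 393967 \left(488 - 20347\right) = \left(-393967\right) \left(-19859\right) = 7823790653$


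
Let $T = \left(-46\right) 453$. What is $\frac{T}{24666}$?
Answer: $- \frac{3473}{4111} \approx -0.84481$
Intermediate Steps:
$T = -20838$
$\frac{T}{24666} = - \frac{20838}{24666} = \left(-20838\right) \frac{1}{24666} = - \frac{3473}{4111}$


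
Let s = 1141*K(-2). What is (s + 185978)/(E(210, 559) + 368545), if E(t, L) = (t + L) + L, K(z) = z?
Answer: 61232/123291 ≈ 0.49665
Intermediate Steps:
E(t, L) = t + 2*L (E(t, L) = (L + t) + L = t + 2*L)
s = -2282 (s = 1141*(-2) = -2282)
(s + 185978)/(E(210, 559) + 368545) = (-2282 + 185978)/((210 + 2*559) + 368545) = 183696/((210 + 1118) + 368545) = 183696/(1328 + 368545) = 183696/369873 = 183696*(1/369873) = 61232/123291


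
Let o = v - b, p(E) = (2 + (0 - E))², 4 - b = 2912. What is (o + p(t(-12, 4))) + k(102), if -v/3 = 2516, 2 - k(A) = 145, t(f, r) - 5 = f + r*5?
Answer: -4662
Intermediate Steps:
t(f, r) = 5 + f + 5*r (t(f, r) = 5 + (f + r*5) = 5 + (f + 5*r) = 5 + f + 5*r)
k(A) = -143 (k(A) = 2 - 1*145 = 2 - 145 = -143)
b = -2908 (b = 4 - 1*2912 = 4 - 2912 = -2908)
v = -7548 (v = -3*2516 = -7548)
p(E) = (2 - E)²
o = -4640 (o = -7548 - 1*(-2908) = -7548 + 2908 = -4640)
(o + p(t(-12, 4))) + k(102) = (-4640 + (-2 + (5 - 12 + 5*4))²) - 143 = (-4640 + (-2 + (5 - 12 + 20))²) - 143 = (-4640 + (-2 + 13)²) - 143 = (-4640 + 11²) - 143 = (-4640 + 121) - 143 = -4519 - 143 = -4662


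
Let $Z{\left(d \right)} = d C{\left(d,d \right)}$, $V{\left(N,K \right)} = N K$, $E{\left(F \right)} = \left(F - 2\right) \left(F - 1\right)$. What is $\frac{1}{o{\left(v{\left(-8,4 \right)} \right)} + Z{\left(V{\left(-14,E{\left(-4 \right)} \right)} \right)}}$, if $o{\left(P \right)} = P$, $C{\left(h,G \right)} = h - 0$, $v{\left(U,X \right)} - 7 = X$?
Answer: $\frac{1}{176411} \approx 5.6686 \cdot 10^{-6}$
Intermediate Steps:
$v{\left(U,X \right)} = 7 + X$
$C{\left(h,G \right)} = h$ ($C{\left(h,G \right)} = h + 0 = h$)
$E{\left(F \right)} = \left(-1 + F\right) \left(-2 + F\right)$ ($E{\left(F \right)} = \left(-2 + F\right) \left(-1 + F\right) = \left(-1 + F\right) \left(-2 + F\right)$)
$V{\left(N,K \right)} = K N$
$Z{\left(d \right)} = d^{2}$ ($Z{\left(d \right)} = d d = d^{2}$)
$\frac{1}{o{\left(v{\left(-8,4 \right)} \right)} + Z{\left(V{\left(-14,E{\left(-4 \right)} \right)} \right)}} = \frac{1}{\left(7 + 4\right) + \left(\left(2 + \left(-4\right)^{2} - -12\right) \left(-14\right)\right)^{2}} = \frac{1}{11 + \left(\left(2 + 16 + 12\right) \left(-14\right)\right)^{2}} = \frac{1}{11 + \left(30 \left(-14\right)\right)^{2}} = \frac{1}{11 + \left(-420\right)^{2}} = \frac{1}{11 + 176400} = \frac{1}{176411}$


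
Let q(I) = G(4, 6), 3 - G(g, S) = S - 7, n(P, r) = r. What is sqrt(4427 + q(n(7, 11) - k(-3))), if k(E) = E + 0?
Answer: sqrt(4431) ≈ 66.566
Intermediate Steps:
k(E) = E
G(g, S) = 10 - S (G(g, S) = 3 - (S - 7) = 3 - (-7 + S) = 3 + (7 - S) = 10 - S)
q(I) = 4 (q(I) = 10 - 1*6 = 10 - 6 = 4)
sqrt(4427 + q(n(7, 11) - k(-3))) = sqrt(4427 + 4) = sqrt(4431)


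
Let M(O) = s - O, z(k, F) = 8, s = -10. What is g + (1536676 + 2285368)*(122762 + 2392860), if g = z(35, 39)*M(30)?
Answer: 9614817971048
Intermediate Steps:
M(O) = -10 - O
g = -320 (g = 8*(-10 - 1*30) = 8*(-10 - 30) = 8*(-40) = -320)
g + (1536676 + 2285368)*(122762 + 2392860) = -320 + (1536676 + 2285368)*(122762 + 2392860) = -320 + 3822044*2515622 = -320 + 9614817971368 = 9614817971048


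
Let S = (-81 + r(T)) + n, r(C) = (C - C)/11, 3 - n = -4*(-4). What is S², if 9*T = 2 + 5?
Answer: 8836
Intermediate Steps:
n = -13 (n = 3 - (-4)*(-4) = 3 - 1*16 = 3 - 16 = -13)
T = 7/9 (T = (2 + 5)/9 = (⅑)*7 = 7/9 ≈ 0.77778)
r(C) = 0 (r(C) = 0*(1/11) = 0)
S = -94 (S = (-81 + 0) - 13 = -81 - 13 = -94)
S² = (-94)² = 8836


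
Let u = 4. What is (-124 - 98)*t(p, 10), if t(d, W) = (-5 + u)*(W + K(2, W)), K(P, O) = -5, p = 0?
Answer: 1110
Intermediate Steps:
t(d, W) = 5 - W (t(d, W) = (-5 + 4)*(W - 5) = -(-5 + W) = 5 - W)
(-124 - 98)*t(p, 10) = (-124 - 98)*(5 - 1*10) = -222*(5 - 10) = -222*(-5) = 1110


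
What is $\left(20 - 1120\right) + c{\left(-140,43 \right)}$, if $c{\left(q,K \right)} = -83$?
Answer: $-1183$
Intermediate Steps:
$\left(20 - 1120\right) + c{\left(-140,43 \right)} = \left(20 - 1120\right) - 83 = -1100 - 83 = -1183$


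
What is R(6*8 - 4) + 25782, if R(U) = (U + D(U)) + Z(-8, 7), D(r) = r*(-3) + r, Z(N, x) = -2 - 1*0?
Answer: 25736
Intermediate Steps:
Z(N, x) = -2 (Z(N, x) = -2 + 0 = -2)
D(r) = -2*r (D(r) = -3*r + r = -2*r)
R(U) = -2 - U (R(U) = (U - 2*U) - 2 = -U - 2 = -2 - U)
R(6*8 - 4) + 25782 = (-2 - (6*8 - 4)) + 25782 = (-2 - (48 - 4)) + 25782 = (-2 - 1*44) + 25782 = (-2 - 44) + 25782 = -46 + 25782 = 25736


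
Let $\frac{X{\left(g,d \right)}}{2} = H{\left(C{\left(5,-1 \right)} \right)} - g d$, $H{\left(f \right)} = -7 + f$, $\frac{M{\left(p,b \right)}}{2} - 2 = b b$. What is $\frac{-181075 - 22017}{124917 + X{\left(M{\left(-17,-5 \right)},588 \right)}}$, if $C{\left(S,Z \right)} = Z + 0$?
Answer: $- \frac{203092}{61397} \approx -3.3078$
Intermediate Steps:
$M{\left(p,b \right)} = 4 + 2 b^{2}$ ($M{\left(p,b \right)} = 4 + 2 b b = 4 + 2 b^{2}$)
$C{\left(S,Z \right)} = Z$
$X{\left(g,d \right)} = -16 - 2 d g$ ($X{\left(g,d \right)} = 2 \left(\left(-7 - 1\right) - g d\right) = 2 \left(-8 - d g\right) = -16 - 2 d g$)
$\frac{-181075 - 22017}{124917 + X{\left(M{\left(-17,-5 \right)},588 \right)}} = \frac{-181075 - 22017}{124917 - \left(16 + 1176 \left(4 + 2 \left(-5\right)^{2}\right)\right)} = - \frac{203092}{124917 - \left(16 + 1176 \left(4 + 2 \cdot 25\right)\right)} = - \frac{203092}{124917 - \left(16 + 1176 \left(4 + 50\right)\right)} = - \frac{203092}{124917 - \left(16 + 1176 \cdot 54\right)} = - \frac{203092}{124917 - 63520} = - \frac{203092}{61397}$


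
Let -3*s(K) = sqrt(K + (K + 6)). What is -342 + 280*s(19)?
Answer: -342 - 560*sqrt(11)/3 ≈ -961.10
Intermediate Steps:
s(K) = -sqrt(6 + 2*K)/3 (s(K) = -sqrt(K + (K + 6))/3 = -sqrt(K + (6 + K))/3 = -sqrt(6 + 2*K)/3)
-342 + 280*s(19) = -342 + 280*(-sqrt(6 + 2*19)/3) = -342 + 280*(-sqrt(6 + 38)/3) = -342 + 280*(-2*sqrt(11)/3) = -342 - 560*sqrt(11)/3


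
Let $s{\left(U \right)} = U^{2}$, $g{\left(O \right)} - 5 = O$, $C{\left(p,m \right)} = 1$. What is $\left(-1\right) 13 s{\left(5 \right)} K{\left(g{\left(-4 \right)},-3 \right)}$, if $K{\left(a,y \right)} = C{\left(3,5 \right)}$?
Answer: $-325$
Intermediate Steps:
$g{\left(O \right)} = 5 + O$
$K{\left(a,y \right)} = 1$
$\left(-1\right) 13 s{\left(5 \right)} K{\left(g{\left(-4 \right)},-3 \right)} = \left(-1\right) 13 \cdot 5^{2} \cdot 1 = \left(-13\right) 25 \cdot 1 = \left(-325\right) 1 = -325$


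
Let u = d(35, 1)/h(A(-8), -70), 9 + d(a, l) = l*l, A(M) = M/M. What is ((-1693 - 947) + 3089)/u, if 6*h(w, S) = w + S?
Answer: 10327/16 ≈ 645.44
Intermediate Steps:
A(M) = 1
h(w, S) = S/6 + w/6 (h(w, S) = (w + S)/6 = (S + w)/6 = S/6 + w/6)
d(a, l) = -9 + l² (d(a, l) = -9 + l*l = -9 + l²)
u = 16/23 (u = (-9 + 1²)/((⅙)*(-70) + (⅙)*1) = (-9 + 1)/(-35/3 + ⅙) = -8/(-23/2) = -8*(-2/23) = 16/23 ≈ 0.69565)
((-1693 - 947) + 3089)/u = ((-1693 - 947) + 3089)/(16/23) = (-2640 + 3089)*(23/16) = 449*(23/16) = 10327/16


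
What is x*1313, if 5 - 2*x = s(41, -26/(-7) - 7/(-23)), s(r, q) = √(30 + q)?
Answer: 6565/2 - 1313*√881797/322 ≈ -546.57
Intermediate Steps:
x = 5/2 - √881797/322 (x = 5/2 - √(30 + (-26/(-7) - 7/(-23)))/2 = 5/2 - √(30 + (-26*(-⅐) - 7*(-1/23)))/2 = 5/2 - √(30 + (26/7 + 7/23))/2 = 5/2 - √(30 + 647/161)/2 = 5/2 - √881797/322 ≈ -0.41627)
x*1313 = (5/2 - √881797/322)*1313 = 6565/2 - 1313*√881797/322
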